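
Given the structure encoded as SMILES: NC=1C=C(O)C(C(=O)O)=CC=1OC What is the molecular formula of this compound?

Walk through each heavy atom and fill implicit hydrogens from standard valence (C 4, N 3, O 2, S 2, halogen 1):
  atom 1: N, bond orders sum to 1 (valence 3) → 2 H
  atom 2: C, bond orders sum to 4 (valence 4) → 0 H
  atom 3: C, bond orders sum to 3 (valence 4) → 1 H
  atom 4: C, bond orders sum to 4 (valence 4) → 0 H
  atom 5: O, bond orders sum to 1 (valence 2) → 1 H
  atom 6: C, bond orders sum to 4 (valence 4) → 0 H
  atom 7: C, bond orders sum to 4 (valence 4) → 0 H
  atom 8: O, bond orders sum to 2 (valence 2) → 0 H
  atom 9: O, bond orders sum to 1 (valence 2) → 1 H
  atom 10: C, bond orders sum to 3 (valence 4) → 1 H
  atom 11: C, bond orders sum to 4 (valence 4) → 0 H
  atom 12: O, bond orders sum to 2 (valence 2) → 0 H
  atom 13: C, bond orders sum to 1 (valence 4) → 3 H
Totals → C:8, H:9, N:1, O:4.
In Hill order: C8H9NO4.

C8H9NO4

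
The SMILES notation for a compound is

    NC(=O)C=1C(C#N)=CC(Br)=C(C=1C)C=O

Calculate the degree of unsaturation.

Degree of unsaturation = (number of rings) + (number of π bonds).
Ring closures in the SMILES: 1.
π bonds: 5 double bonds (each 1 DoU), 1 triple bond (each 2 DoU) → 7 DoU from unsaturation.
Total DoU = 1 + 7 = 8.

8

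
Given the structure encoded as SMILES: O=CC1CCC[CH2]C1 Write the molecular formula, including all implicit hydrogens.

Walk through each heavy atom and fill implicit hydrogens from standard valence (C 4, N 3, O 2, S 2, halogen 1):
  atom 1: O, bond orders sum to 2 (valence 2) → 0 H
  atom 2: C, bond orders sum to 3 (valence 4) → 1 H
  atom 3: C, bond orders sum to 3 (valence 4) → 1 H
  atom 4: C, bond orders sum to 2 (valence 4) → 2 H
  atom 5: C, bond orders sum to 2 (valence 4) → 2 H
  atom 6: C, bond orders sum to 2 (valence 4) → 2 H
  atom 7: C with explicit H count 2
  atom 8: C, bond orders sum to 2 (valence 4) → 2 H
Totals → C:7, H:12, O:1.

C7H12O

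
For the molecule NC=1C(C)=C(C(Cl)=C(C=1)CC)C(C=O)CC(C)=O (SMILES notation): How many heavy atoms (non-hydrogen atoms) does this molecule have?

18

Every atom symbol written in the SMILES (organic subset) is one heavy atom; implicit H are not written.
Heavy atoms by element → C:14, Cl:1, N:1, O:2.
Total: 18.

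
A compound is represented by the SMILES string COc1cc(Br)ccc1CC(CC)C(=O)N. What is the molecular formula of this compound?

Walk through each heavy atom and fill implicit hydrogens from standard valence (C 4, N 3, O 2, S 2, halogen 1); for lowercase aromatic atoms, an aromatic c carries 1 H when it has two neighbours and 0 H with three, and aromatic n carries 0 H:
  atom 1: C, bond orders sum to 1 (valence 4) → 3 H
  atom 2: O, bond orders sum to 2 (valence 2) → 0 H
  atom 3: aromatic c, 3 neighbours → 0 H
  atom 4: aromatic c, 2 neighbours → 1 H
  atom 5: aromatic c, 3 neighbours → 0 H
  atom 6: Br (halogen, monovalent) → 0 H
  atom 7: aromatic c, 2 neighbours → 1 H
  atom 8: aromatic c, 2 neighbours → 1 H
  atom 9: aromatic c, 3 neighbours → 0 H
  atom 10: C, bond orders sum to 2 (valence 4) → 2 H
  atom 11: C, bond orders sum to 3 (valence 4) → 1 H
  atom 12: C, bond orders sum to 2 (valence 4) → 2 H
  atom 13: C, bond orders sum to 1 (valence 4) → 3 H
  atom 14: C, bond orders sum to 4 (valence 4) → 0 H
  atom 15: O, bond orders sum to 2 (valence 2) → 0 H
  atom 16: N, bond orders sum to 1 (valence 3) → 2 H
Totals → C:12, H:16, Br:1, N:1, O:2.

C12H16BrNO2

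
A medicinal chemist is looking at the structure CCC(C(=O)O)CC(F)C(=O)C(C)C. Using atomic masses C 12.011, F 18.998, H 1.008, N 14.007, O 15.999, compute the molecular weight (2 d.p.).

204.24 g/mol

First, the molecular formula is C10H17FO3 (counting implicit H from valence).
  C: 10 × 12.011 = 120.110
  F: 1 × 18.998 = 18.998
  H: 17 × 1.008 = 17.136
  O: 3 × 15.999 = 47.997
Sum: 10×12.011 + 1×18.998 + 17×1.008 + 3×15.999 = 204.241 → 204.24 g/mol.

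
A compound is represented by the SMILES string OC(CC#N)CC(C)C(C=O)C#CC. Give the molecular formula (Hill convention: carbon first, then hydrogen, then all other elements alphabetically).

C11H15NO2

Walk through each heavy atom and fill implicit hydrogens from standard valence (C 4, N 3, O 2, S 2, halogen 1):
  atom 1: O, bond orders sum to 1 (valence 2) → 1 H
  atom 2: C, bond orders sum to 3 (valence 4) → 1 H
  atom 3: C, bond orders sum to 2 (valence 4) → 2 H
  atom 4: C, bond orders sum to 4 (valence 4) → 0 H
  atom 5: N, bond orders sum to 3 (valence 3) → 0 H
  atom 6: C, bond orders sum to 2 (valence 4) → 2 H
  atom 7: C, bond orders sum to 3 (valence 4) → 1 H
  atom 8: C, bond orders sum to 1 (valence 4) → 3 H
  atom 9: C, bond orders sum to 3 (valence 4) → 1 H
  atom 10: C, bond orders sum to 3 (valence 4) → 1 H
  atom 11: O, bond orders sum to 2 (valence 2) → 0 H
  atom 12: C, bond orders sum to 4 (valence 4) → 0 H
  atom 13: C, bond orders sum to 4 (valence 4) → 0 H
  atom 14: C, bond orders sum to 1 (valence 4) → 3 H
Totals → C:11, H:15, N:1, O:2.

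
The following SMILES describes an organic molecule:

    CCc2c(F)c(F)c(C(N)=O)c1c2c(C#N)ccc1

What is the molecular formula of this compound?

Walk through each heavy atom and fill implicit hydrogens from standard valence (C 4, N 3, O 2, S 2, halogen 1); for lowercase aromatic atoms, an aromatic c carries 1 H when it has two neighbours and 0 H with three, and aromatic n carries 0 H:
  atom 1: C, bond orders sum to 1 (valence 4) → 3 H
  atom 2: C, bond orders sum to 2 (valence 4) → 2 H
  atom 3: aromatic c, 3 neighbours → 0 H
  atom 4: aromatic c, 3 neighbours → 0 H
  atom 5: F (halogen, monovalent) → 0 H
  atom 6: aromatic c, 3 neighbours → 0 H
  atom 7: F (halogen, monovalent) → 0 H
  atom 8: aromatic c, 3 neighbours → 0 H
  atom 9: C, bond orders sum to 4 (valence 4) → 0 H
  atom 10: N, bond orders sum to 1 (valence 3) → 2 H
  atom 11: O, bond orders sum to 2 (valence 2) → 0 H
  atom 12: aromatic c, 3 neighbours → 0 H
  atom 13: aromatic c, 3 neighbours → 0 H
  atom 14: aromatic c, 3 neighbours → 0 H
  atom 15: C, bond orders sum to 4 (valence 4) → 0 H
  atom 16: N, bond orders sum to 3 (valence 3) → 0 H
  atom 17: aromatic c, 2 neighbours → 1 H
  atom 18: aromatic c, 2 neighbours → 1 H
  atom 19: aromatic c, 2 neighbours → 1 H
Totals → C:14, H:10, F:2, N:2, O:1.
In Hill order: C14H10F2N2O.

C14H10F2N2O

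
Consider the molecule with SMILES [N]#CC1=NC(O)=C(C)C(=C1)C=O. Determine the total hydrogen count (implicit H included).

6

Walk through each heavy atom and fill implicit hydrogens from standard valence (C 4, N 3, O 2, S 2, halogen 1):
  atom 1: N with explicit H count 0
  atom 2: C, bond orders sum to 4 (valence 4) → 0 H
  atom 3: C, bond orders sum to 4 (valence 4) → 0 H
  atom 4: N, bond orders sum to 3 (valence 3) → 0 H
  atom 5: C, bond orders sum to 4 (valence 4) → 0 H
  atom 6: O, bond orders sum to 1 (valence 2) → 1 H
  atom 7: C, bond orders sum to 4 (valence 4) → 0 H
  atom 8: C, bond orders sum to 1 (valence 4) → 3 H
  atom 9: C, bond orders sum to 4 (valence 4) → 0 H
  atom 10: C, bond orders sum to 3 (valence 4) → 1 H
  atom 11: C, bond orders sum to 3 (valence 4) → 1 H
  atom 12: O, bond orders sum to 2 (valence 2) → 0 H
Total hydrogens: 6.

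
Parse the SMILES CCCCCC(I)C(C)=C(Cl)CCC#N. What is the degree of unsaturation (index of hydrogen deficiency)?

3

Molecular formula: C12H19ClIN.
DoU = (2C + 2 + N − H − X) / 2, where X is the halogen count and O/S are ignored.
    = (2·12 + 2 + 1 − 19 − 2) / 2 = 6 / 2 = 3.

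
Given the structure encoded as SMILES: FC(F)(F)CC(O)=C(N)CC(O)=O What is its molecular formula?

Walk through each heavy atom and fill implicit hydrogens from standard valence (C 4, N 3, O 2, S 2, halogen 1):
  atom 1: F (halogen, monovalent) → 0 H
  atom 2: C, bond orders sum to 4 (valence 4) → 0 H
  atom 3: F (halogen, monovalent) → 0 H
  atom 4: F (halogen, monovalent) → 0 H
  atom 5: C, bond orders sum to 2 (valence 4) → 2 H
  atom 6: C, bond orders sum to 4 (valence 4) → 0 H
  atom 7: O, bond orders sum to 1 (valence 2) → 1 H
  atom 8: C, bond orders sum to 4 (valence 4) → 0 H
  atom 9: N, bond orders sum to 1 (valence 3) → 2 H
  atom 10: C, bond orders sum to 2 (valence 4) → 2 H
  atom 11: C, bond orders sum to 4 (valence 4) → 0 H
  atom 12: O, bond orders sum to 1 (valence 2) → 1 H
  atom 13: O, bond orders sum to 2 (valence 2) → 0 H
Totals → C:6, H:8, F:3, N:1, O:3.

C6H8F3NO3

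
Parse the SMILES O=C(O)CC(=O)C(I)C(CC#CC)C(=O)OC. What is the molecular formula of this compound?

C11H13IO5

Walk through each heavy atom and fill implicit hydrogens from standard valence (C 4, N 3, O 2, S 2, halogen 1):
  atom 1: O, bond orders sum to 2 (valence 2) → 0 H
  atom 2: C, bond orders sum to 4 (valence 4) → 0 H
  atom 3: O, bond orders sum to 1 (valence 2) → 1 H
  atom 4: C, bond orders sum to 2 (valence 4) → 2 H
  atom 5: C, bond orders sum to 4 (valence 4) → 0 H
  atom 6: O, bond orders sum to 2 (valence 2) → 0 H
  atom 7: C, bond orders sum to 3 (valence 4) → 1 H
  atom 8: I (halogen, monovalent) → 0 H
  atom 9: C, bond orders sum to 3 (valence 4) → 1 H
  atom 10: C, bond orders sum to 2 (valence 4) → 2 H
  atom 11: C, bond orders sum to 4 (valence 4) → 0 H
  atom 12: C, bond orders sum to 4 (valence 4) → 0 H
  atom 13: C, bond orders sum to 1 (valence 4) → 3 H
  atom 14: C, bond orders sum to 4 (valence 4) → 0 H
  atom 15: O, bond orders sum to 2 (valence 2) → 0 H
  atom 16: O, bond orders sum to 2 (valence 2) → 0 H
  atom 17: C, bond orders sum to 1 (valence 4) → 3 H
Totals → C:11, H:13, I:1, O:5.
In Hill order: C11H13IO5.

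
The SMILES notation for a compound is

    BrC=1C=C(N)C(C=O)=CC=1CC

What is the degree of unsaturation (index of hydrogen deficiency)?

5

Molecular formula: C9H10BrNO.
DoU = (2C + 2 + N − H − X) / 2, where X is the halogen count and O/S are ignored.
    = (2·9 + 2 + 1 − 10 − 1) / 2 = 10 / 2 = 5.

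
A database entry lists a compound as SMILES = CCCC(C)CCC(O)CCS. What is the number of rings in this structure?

In SMILES, each pair of matching ring-closure digits denotes one ring-closing bond; the number of such bonds equals the number of independent rings.
Ring-closure bonds here: 0.

0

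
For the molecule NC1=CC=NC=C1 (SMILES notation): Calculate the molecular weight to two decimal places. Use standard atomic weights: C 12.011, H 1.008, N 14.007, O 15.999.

First, the molecular formula is C5H6N2 (counting implicit H from valence).
  C: 5 × 12.011 = 60.055
  H: 6 × 1.008 = 6.048
  N: 2 × 14.007 = 28.014
Sum: 5×12.011 + 6×1.008 + 2×14.007 = 94.117 → 94.12 g/mol.

94.12 g/mol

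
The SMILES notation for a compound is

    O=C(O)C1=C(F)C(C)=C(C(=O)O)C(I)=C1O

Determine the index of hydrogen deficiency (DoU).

6

Molecular formula: C9H6FIO5.
DoU = (2C + 2 + N − H − X) / 2, where X is the halogen count and O/S are ignored.
    = (2·9 + 2 + 0 − 6 − 2) / 2 = 12 / 2 = 6.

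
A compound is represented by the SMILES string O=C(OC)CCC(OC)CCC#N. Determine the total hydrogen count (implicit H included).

15

Walk through each heavy atom and fill implicit hydrogens from standard valence (C 4, N 3, O 2, S 2, halogen 1):
  atom 1: O, bond orders sum to 2 (valence 2) → 0 H
  atom 2: C, bond orders sum to 4 (valence 4) → 0 H
  atom 3: O, bond orders sum to 2 (valence 2) → 0 H
  atom 4: C, bond orders sum to 1 (valence 4) → 3 H
  atom 5: C, bond orders sum to 2 (valence 4) → 2 H
  atom 6: C, bond orders sum to 2 (valence 4) → 2 H
  atom 7: C, bond orders sum to 3 (valence 4) → 1 H
  atom 8: O, bond orders sum to 2 (valence 2) → 0 H
  atom 9: C, bond orders sum to 1 (valence 4) → 3 H
  atom 10: C, bond orders sum to 2 (valence 4) → 2 H
  atom 11: C, bond orders sum to 2 (valence 4) → 2 H
  atom 12: C, bond orders sum to 4 (valence 4) → 0 H
  atom 13: N, bond orders sum to 3 (valence 3) → 0 H
Total hydrogens: 15.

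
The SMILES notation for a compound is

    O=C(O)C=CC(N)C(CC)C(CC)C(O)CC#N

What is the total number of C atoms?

Count every carbon token in the SMILES (each C, including those in ring-closure positions and inside branches).
Carbon count: 13.

13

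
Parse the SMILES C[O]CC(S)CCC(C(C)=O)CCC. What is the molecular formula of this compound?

Walk through each heavy atom and fill implicit hydrogens from standard valence (C 4, N 3, O 2, S 2, halogen 1):
  atom 1: C, bond orders sum to 1 (valence 4) → 3 H
  atom 2: O with explicit H count 0
  atom 3: C, bond orders sum to 2 (valence 4) → 2 H
  atom 4: C, bond orders sum to 3 (valence 4) → 1 H
  atom 5: S, bond orders sum to 1 (valence 2) → 1 H
  atom 6: C, bond orders sum to 2 (valence 4) → 2 H
  atom 7: C, bond orders sum to 2 (valence 4) → 2 H
  atom 8: C, bond orders sum to 3 (valence 4) → 1 H
  atom 9: C, bond orders sum to 4 (valence 4) → 0 H
  atom 10: C, bond orders sum to 1 (valence 4) → 3 H
  atom 11: O, bond orders sum to 2 (valence 2) → 0 H
  atom 12: C, bond orders sum to 2 (valence 4) → 2 H
  atom 13: C, bond orders sum to 2 (valence 4) → 2 H
  atom 14: C, bond orders sum to 1 (valence 4) → 3 H
Totals → C:11, H:22, O:2, S:1.
In Hill order: C11H22O2S.

C11H22O2S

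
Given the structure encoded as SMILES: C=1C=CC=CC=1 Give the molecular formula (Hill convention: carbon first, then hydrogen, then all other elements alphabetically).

C6H6

Walk through each heavy atom and fill implicit hydrogens from standard valence (C 4, N 3, O 2, S 2, halogen 1):
  atom 1: C, bond orders sum to 3 (valence 4) → 1 H
  atom 2: C, bond orders sum to 3 (valence 4) → 1 H
  atom 3: C, bond orders sum to 3 (valence 4) → 1 H
  atom 4: C, bond orders sum to 3 (valence 4) → 1 H
  atom 5: C, bond orders sum to 3 (valence 4) → 1 H
  atom 6: C, bond orders sum to 3 (valence 4) → 1 H
Totals → C:6, H:6.
In Hill order: C6H6.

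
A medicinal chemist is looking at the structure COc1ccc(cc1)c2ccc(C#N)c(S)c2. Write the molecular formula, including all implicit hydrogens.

C14H11NOS

Walk through each heavy atom and fill implicit hydrogens from standard valence (C 4, N 3, O 2, S 2, halogen 1); for lowercase aromatic atoms, an aromatic c carries 1 H when it has two neighbours and 0 H with three, and aromatic n carries 0 H:
  atom 1: C, bond orders sum to 1 (valence 4) → 3 H
  atom 2: O, bond orders sum to 2 (valence 2) → 0 H
  atom 3: aromatic c, 3 neighbours → 0 H
  atom 4: aromatic c, 2 neighbours → 1 H
  atom 5: aromatic c, 2 neighbours → 1 H
  atom 6: aromatic c, 3 neighbours → 0 H
  atom 7: aromatic c, 2 neighbours → 1 H
  atom 8: aromatic c, 2 neighbours → 1 H
  atom 9: aromatic c, 3 neighbours → 0 H
  atom 10: aromatic c, 2 neighbours → 1 H
  atom 11: aromatic c, 2 neighbours → 1 H
  atom 12: aromatic c, 3 neighbours → 0 H
  atom 13: C, bond orders sum to 4 (valence 4) → 0 H
  atom 14: N, bond orders sum to 3 (valence 3) → 0 H
  atom 15: aromatic c, 3 neighbours → 0 H
  atom 16: S, bond orders sum to 1 (valence 2) → 1 H
  atom 17: aromatic c, 2 neighbours → 1 H
Totals → C:14, H:11, N:1, O:1, S:1.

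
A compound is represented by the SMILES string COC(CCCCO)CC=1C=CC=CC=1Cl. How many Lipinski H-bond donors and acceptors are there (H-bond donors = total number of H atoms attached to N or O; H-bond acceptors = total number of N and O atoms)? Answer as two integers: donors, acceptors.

1, 2

Donors: find every N or O and count the H atoms it carries.
  atom 2 (O): bond orders sum to 2 → 0 H
  atom 8 (O): bond orders sum to 1 → 1 H
Lipinski HBD = 1.
Acceptors: N atoms = 0, O atoms = 2 → HBA = 2.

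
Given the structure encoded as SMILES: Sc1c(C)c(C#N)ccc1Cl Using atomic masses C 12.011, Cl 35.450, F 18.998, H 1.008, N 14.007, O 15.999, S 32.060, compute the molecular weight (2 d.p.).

First, the molecular formula is C8H6ClNS (counting implicit H from valence).
  C: 8 × 12.011 = 96.088
  Cl: 1 × 35.450 = 35.450
  H: 6 × 1.008 = 6.048
  N: 1 × 14.007 = 14.007
  S: 1 × 32.060 = 32.060
Sum: 8×12.011 + 1×35.450 + 6×1.008 + 1×14.007 + 1×32.060 = 183.653 → 183.65 g/mol.

183.65 g/mol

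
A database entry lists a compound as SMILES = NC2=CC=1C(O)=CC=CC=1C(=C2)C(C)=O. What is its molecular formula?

Walk through each heavy atom and fill implicit hydrogens from standard valence (C 4, N 3, O 2, S 2, halogen 1):
  atom 1: N, bond orders sum to 1 (valence 3) → 2 H
  atom 2: C, bond orders sum to 4 (valence 4) → 0 H
  atom 3: C, bond orders sum to 3 (valence 4) → 1 H
  atom 4: C, bond orders sum to 4 (valence 4) → 0 H
  atom 5: C, bond orders sum to 4 (valence 4) → 0 H
  atom 6: O, bond orders sum to 1 (valence 2) → 1 H
  atom 7: C, bond orders sum to 3 (valence 4) → 1 H
  atom 8: C, bond orders sum to 3 (valence 4) → 1 H
  atom 9: C, bond orders sum to 3 (valence 4) → 1 H
  atom 10: C, bond orders sum to 4 (valence 4) → 0 H
  atom 11: C, bond orders sum to 4 (valence 4) → 0 H
  atom 12: C, bond orders sum to 3 (valence 4) → 1 H
  atom 13: C, bond orders sum to 4 (valence 4) → 0 H
  atom 14: C, bond orders sum to 1 (valence 4) → 3 H
  atom 15: O, bond orders sum to 2 (valence 2) → 0 H
Totals → C:12, H:11, N:1, O:2.
In Hill order: C12H11NO2.

C12H11NO2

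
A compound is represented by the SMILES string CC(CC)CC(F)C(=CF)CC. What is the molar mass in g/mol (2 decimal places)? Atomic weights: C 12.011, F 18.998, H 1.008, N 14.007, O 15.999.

First, the molecular formula is C10H18F2 (counting implicit H from valence).
  C: 10 × 12.011 = 120.110
  F: 2 × 18.998 = 37.996
  H: 18 × 1.008 = 18.144
Sum: 10×12.011 + 2×18.998 + 18×1.008 = 176.250 → 176.25 g/mol.

176.25 g/mol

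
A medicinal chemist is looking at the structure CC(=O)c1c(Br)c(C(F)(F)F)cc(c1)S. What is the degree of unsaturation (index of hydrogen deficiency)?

Molecular formula: C9H6BrF3OS.
DoU = (2C + 2 + N − H − X) / 2, where X is the halogen count and O/S are ignored.
    = (2·9 + 2 + 0 − 6 − 4) / 2 = 10 / 2 = 5.

5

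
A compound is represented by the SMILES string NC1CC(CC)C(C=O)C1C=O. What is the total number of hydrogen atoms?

Walk through each heavy atom and fill implicit hydrogens from standard valence (C 4, N 3, O 2, S 2, halogen 1):
  atom 1: N, bond orders sum to 1 (valence 3) → 2 H
  atom 2: C, bond orders sum to 3 (valence 4) → 1 H
  atom 3: C, bond orders sum to 2 (valence 4) → 2 H
  atom 4: C, bond orders sum to 3 (valence 4) → 1 H
  atom 5: C, bond orders sum to 2 (valence 4) → 2 H
  atom 6: C, bond orders sum to 1 (valence 4) → 3 H
  atom 7: C, bond orders sum to 3 (valence 4) → 1 H
  atom 8: C, bond orders sum to 3 (valence 4) → 1 H
  atom 9: O, bond orders sum to 2 (valence 2) → 0 H
  atom 10: C, bond orders sum to 3 (valence 4) → 1 H
  atom 11: C, bond orders sum to 3 (valence 4) → 1 H
  atom 12: O, bond orders sum to 2 (valence 2) → 0 H
Total hydrogens: 15.

15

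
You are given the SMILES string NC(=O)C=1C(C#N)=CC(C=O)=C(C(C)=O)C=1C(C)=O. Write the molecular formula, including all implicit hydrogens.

C13H10N2O4

Walk through each heavy atom and fill implicit hydrogens from standard valence (C 4, N 3, O 2, S 2, halogen 1):
  atom 1: N, bond orders sum to 1 (valence 3) → 2 H
  atom 2: C, bond orders sum to 4 (valence 4) → 0 H
  atom 3: O, bond orders sum to 2 (valence 2) → 0 H
  atom 4: C, bond orders sum to 4 (valence 4) → 0 H
  atom 5: C, bond orders sum to 4 (valence 4) → 0 H
  atom 6: C, bond orders sum to 4 (valence 4) → 0 H
  atom 7: N, bond orders sum to 3 (valence 3) → 0 H
  atom 8: C, bond orders sum to 3 (valence 4) → 1 H
  atom 9: C, bond orders sum to 4 (valence 4) → 0 H
  atom 10: C, bond orders sum to 3 (valence 4) → 1 H
  atom 11: O, bond orders sum to 2 (valence 2) → 0 H
  atom 12: C, bond orders sum to 4 (valence 4) → 0 H
  atom 13: C, bond orders sum to 4 (valence 4) → 0 H
  atom 14: C, bond orders sum to 1 (valence 4) → 3 H
  atom 15: O, bond orders sum to 2 (valence 2) → 0 H
  atom 16: C, bond orders sum to 4 (valence 4) → 0 H
  atom 17: C, bond orders sum to 4 (valence 4) → 0 H
  atom 18: C, bond orders sum to 1 (valence 4) → 3 H
  atom 19: O, bond orders sum to 2 (valence 2) → 0 H
Totals → C:13, H:10, N:2, O:4.
In Hill order: C13H10N2O4.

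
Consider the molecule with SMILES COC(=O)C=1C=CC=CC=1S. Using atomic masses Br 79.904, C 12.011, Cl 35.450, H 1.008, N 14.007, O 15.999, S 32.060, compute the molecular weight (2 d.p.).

First, the molecular formula is C8H8O2S (counting implicit H from valence).
  C: 8 × 12.011 = 96.088
  H: 8 × 1.008 = 8.064
  O: 2 × 15.999 = 31.998
  S: 1 × 32.060 = 32.060
Sum: 8×12.011 + 8×1.008 + 2×15.999 + 1×32.060 = 168.210 → 168.21 g/mol.

168.21 g/mol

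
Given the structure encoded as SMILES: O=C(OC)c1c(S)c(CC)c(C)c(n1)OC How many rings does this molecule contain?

1

In SMILES, each pair of matching ring-closure digits denotes one ring-closing bond; the number of such bonds equals the number of independent rings.
Ring-closure bonds here: 1.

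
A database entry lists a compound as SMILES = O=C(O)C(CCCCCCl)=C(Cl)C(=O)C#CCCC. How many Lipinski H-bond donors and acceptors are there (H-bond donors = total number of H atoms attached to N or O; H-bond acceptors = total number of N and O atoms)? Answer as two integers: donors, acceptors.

1, 3

Donors: find every N or O and count the H atoms it carries.
  atom 1 (O): bond orders sum to 2 → 0 H
  atom 3 (O): bond orders sum to 1 → 1 H
  atom 14 (O): bond orders sum to 2 → 0 H
Lipinski HBD = 1.
Acceptors: N atoms = 0, O atoms = 3 → HBA = 3.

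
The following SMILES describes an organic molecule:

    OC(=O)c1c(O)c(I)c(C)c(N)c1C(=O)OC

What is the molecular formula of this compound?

C10H10INO5

Walk through each heavy atom and fill implicit hydrogens from standard valence (C 4, N 3, O 2, S 2, halogen 1); for lowercase aromatic atoms, an aromatic c carries 1 H when it has two neighbours and 0 H with three, and aromatic n carries 0 H:
  atom 1: O, bond orders sum to 1 (valence 2) → 1 H
  atom 2: C, bond orders sum to 4 (valence 4) → 0 H
  atom 3: O, bond orders sum to 2 (valence 2) → 0 H
  atom 4: aromatic c, 3 neighbours → 0 H
  atom 5: aromatic c, 3 neighbours → 0 H
  atom 6: O, bond orders sum to 1 (valence 2) → 1 H
  atom 7: aromatic c, 3 neighbours → 0 H
  atom 8: I (halogen, monovalent) → 0 H
  atom 9: aromatic c, 3 neighbours → 0 H
  atom 10: C, bond orders sum to 1 (valence 4) → 3 H
  atom 11: aromatic c, 3 neighbours → 0 H
  atom 12: N, bond orders sum to 1 (valence 3) → 2 H
  atom 13: aromatic c, 3 neighbours → 0 H
  atom 14: C, bond orders sum to 4 (valence 4) → 0 H
  atom 15: O, bond orders sum to 2 (valence 2) → 0 H
  atom 16: O, bond orders sum to 2 (valence 2) → 0 H
  atom 17: C, bond orders sum to 1 (valence 4) → 3 H
Totals → C:10, H:10, I:1, N:1, O:5.
In Hill order: C10H10INO5.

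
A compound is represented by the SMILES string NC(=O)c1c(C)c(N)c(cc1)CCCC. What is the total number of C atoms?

Count every carbon token in the SMILES (each C, including those in ring-closure positions and inside branches).
Carbon count: 12.

12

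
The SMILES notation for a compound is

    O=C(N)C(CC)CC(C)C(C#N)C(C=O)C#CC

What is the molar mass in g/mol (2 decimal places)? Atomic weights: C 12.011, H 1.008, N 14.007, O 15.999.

First, the molecular formula is C14H20N2O2 (counting implicit H from valence).
  C: 14 × 12.011 = 168.154
  H: 20 × 1.008 = 20.160
  N: 2 × 14.007 = 28.014
  O: 2 × 15.999 = 31.998
Sum: 14×12.011 + 20×1.008 + 2×14.007 + 2×15.999 = 248.326 → 248.33 g/mol.

248.33 g/mol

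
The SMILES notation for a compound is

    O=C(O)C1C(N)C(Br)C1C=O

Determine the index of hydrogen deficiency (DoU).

3

Molecular formula: C6H8BrNO3.
DoU = (2C + 2 + N − H − X) / 2, where X is the halogen count and O/S are ignored.
    = (2·6 + 2 + 1 − 8 − 1) / 2 = 6 / 2 = 3.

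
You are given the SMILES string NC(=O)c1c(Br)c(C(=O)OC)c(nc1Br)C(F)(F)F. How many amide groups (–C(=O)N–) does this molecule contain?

1

The amide motif appears at heavy-atom position 2 in the SMILES.
Other groups present: 1 ester.
Amide count: 1.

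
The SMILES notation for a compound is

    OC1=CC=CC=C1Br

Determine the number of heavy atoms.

8

Every atom symbol written in the SMILES (organic subset) is one heavy atom; implicit H are not written.
Heavy atoms by element → Br:1, C:6, O:1.
Total: 8.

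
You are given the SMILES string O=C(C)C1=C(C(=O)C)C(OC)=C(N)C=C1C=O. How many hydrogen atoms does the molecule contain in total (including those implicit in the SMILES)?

13

Walk through each heavy atom and fill implicit hydrogens from standard valence (C 4, N 3, O 2, S 2, halogen 1):
  atom 1: O, bond orders sum to 2 (valence 2) → 0 H
  atom 2: C, bond orders sum to 4 (valence 4) → 0 H
  atom 3: C, bond orders sum to 1 (valence 4) → 3 H
  atom 4: C, bond orders sum to 4 (valence 4) → 0 H
  atom 5: C, bond orders sum to 4 (valence 4) → 0 H
  atom 6: C, bond orders sum to 4 (valence 4) → 0 H
  atom 7: O, bond orders sum to 2 (valence 2) → 0 H
  atom 8: C, bond orders sum to 1 (valence 4) → 3 H
  atom 9: C, bond orders sum to 4 (valence 4) → 0 H
  atom 10: O, bond orders sum to 2 (valence 2) → 0 H
  atom 11: C, bond orders sum to 1 (valence 4) → 3 H
  atom 12: C, bond orders sum to 4 (valence 4) → 0 H
  atom 13: N, bond orders sum to 1 (valence 3) → 2 H
  atom 14: C, bond orders sum to 3 (valence 4) → 1 H
  atom 15: C, bond orders sum to 4 (valence 4) → 0 H
  atom 16: C, bond orders sum to 3 (valence 4) → 1 H
  atom 17: O, bond orders sum to 2 (valence 2) → 0 H
Total hydrogens: 13.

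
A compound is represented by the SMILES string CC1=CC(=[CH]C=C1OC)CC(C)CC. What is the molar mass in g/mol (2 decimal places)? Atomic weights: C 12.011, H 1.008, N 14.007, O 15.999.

192.30 g/mol

First, the molecular formula is C13H20O (counting implicit H from valence).
  C: 13 × 12.011 = 156.143
  H: 20 × 1.008 = 20.160
  O: 1 × 15.999 = 15.999
Sum: 13×12.011 + 20×1.008 + 1×15.999 = 192.302 → 192.30 g/mol.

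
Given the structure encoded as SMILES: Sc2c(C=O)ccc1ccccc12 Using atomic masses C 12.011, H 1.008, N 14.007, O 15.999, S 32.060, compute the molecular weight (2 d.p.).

First, the molecular formula is C11H8OS (counting implicit H from valence).
  C: 11 × 12.011 = 132.121
  H: 8 × 1.008 = 8.064
  O: 1 × 15.999 = 15.999
  S: 1 × 32.060 = 32.060
Sum: 11×12.011 + 8×1.008 + 1×15.999 + 1×32.060 = 188.244 → 188.24 g/mol.

188.24 g/mol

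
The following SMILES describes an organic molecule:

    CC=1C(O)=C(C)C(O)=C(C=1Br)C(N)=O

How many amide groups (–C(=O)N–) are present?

The amide motif appears at heavy-atom position 12 in the SMILES.
Other groups present: 2 hydroxyl.
Amide count: 1.

1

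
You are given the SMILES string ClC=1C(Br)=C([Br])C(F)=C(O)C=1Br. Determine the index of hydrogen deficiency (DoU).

Degree of unsaturation = (number of rings) + (number of π bonds).
Ring closures in the SMILES: 1.
π bonds: 3 double bonds (each 1 DoU) → 3 DoU from unsaturation.
Total DoU = 1 + 3 = 4.

4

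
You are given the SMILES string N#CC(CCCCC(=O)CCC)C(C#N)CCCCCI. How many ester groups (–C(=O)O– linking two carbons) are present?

0

Scan the SMILES for the ester motif — none present.
Groups that are present: 1 ketone, 2 nitrile.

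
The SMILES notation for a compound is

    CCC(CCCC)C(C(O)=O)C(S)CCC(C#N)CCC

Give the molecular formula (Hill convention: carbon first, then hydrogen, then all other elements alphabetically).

Walk through each heavy atom and fill implicit hydrogens from standard valence (C 4, N 3, O 2, S 2, halogen 1):
  atom 1: C, bond orders sum to 1 (valence 4) → 3 H
  atom 2: C, bond orders sum to 2 (valence 4) → 2 H
  atom 3: C, bond orders sum to 3 (valence 4) → 1 H
  atom 4: C, bond orders sum to 2 (valence 4) → 2 H
  atom 5: C, bond orders sum to 2 (valence 4) → 2 H
  atom 6: C, bond orders sum to 2 (valence 4) → 2 H
  atom 7: C, bond orders sum to 1 (valence 4) → 3 H
  atom 8: C, bond orders sum to 3 (valence 4) → 1 H
  atom 9: C, bond orders sum to 4 (valence 4) → 0 H
  atom 10: O, bond orders sum to 1 (valence 2) → 1 H
  atom 11: O, bond orders sum to 2 (valence 2) → 0 H
  atom 12: C, bond orders sum to 3 (valence 4) → 1 H
  atom 13: S, bond orders sum to 1 (valence 2) → 1 H
  atom 14: C, bond orders sum to 2 (valence 4) → 2 H
  atom 15: C, bond orders sum to 2 (valence 4) → 2 H
  atom 16: C, bond orders sum to 3 (valence 4) → 1 H
  atom 17: C, bond orders sum to 4 (valence 4) → 0 H
  atom 18: N, bond orders sum to 3 (valence 3) → 0 H
  atom 19: C, bond orders sum to 2 (valence 4) → 2 H
  atom 20: C, bond orders sum to 2 (valence 4) → 2 H
  atom 21: C, bond orders sum to 1 (valence 4) → 3 H
Totals → C:17, H:31, N:1, O:2, S:1.

C17H31NO2S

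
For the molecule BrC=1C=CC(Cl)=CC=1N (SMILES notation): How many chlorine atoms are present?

1

Scan the SMILES for Cl atoms (remember two-letter symbols like Cl and Br are single atoms).
Chlorine count: 1.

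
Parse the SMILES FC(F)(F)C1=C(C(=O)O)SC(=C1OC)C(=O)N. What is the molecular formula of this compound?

Walk through each heavy atom and fill implicit hydrogens from standard valence (C 4, N 3, O 2, S 2, halogen 1):
  atom 1: F (halogen, monovalent) → 0 H
  atom 2: C, bond orders sum to 4 (valence 4) → 0 H
  atom 3: F (halogen, monovalent) → 0 H
  atom 4: F (halogen, monovalent) → 0 H
  atom 5: C, bond orders sum to 4 (valence 4) → 0 H
  atom 6: C, bond orders sum to 4 (valence 4) → 0 H
  atom 7: C, bond orders sum to 4 (valence 4) → 0 H
  atom 8: O, bond orders sum to 2 (valence 2) → 0 H
  atom 9: O, bond orders sum to 1 (valence 2) → 1 H
  atom 10: S, bond orders sum to 2 (valence 2) → 0 H
  atom 11: C, bond orders sum to 4 (valence 4) → 0 H
  atom 12: C, bond orders sum to 4 (valence 4) → 0 H
  atom 13: O, bond orders sum to 2 (valence 2) → 0 H
  atom 14: C, bond orders sum to 1 (valence 4) → 3 H
  atom 15: C, bond orders sum to 4 (valence 4) → 0 H
  atom 16: O, bond orders sum to 2 (valence 2) → 0 H
  atom 17: N, bond orders sum to 1 (valence 3) → 2 H
Totals → C:8, H:6, F:3, N:1, O:4, S:1.

C8H6F3NO4S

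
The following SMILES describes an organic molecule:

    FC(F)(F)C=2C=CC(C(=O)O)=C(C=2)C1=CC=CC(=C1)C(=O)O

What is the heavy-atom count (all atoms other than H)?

Every atom symbol written in the SMILES (organic subset) is one heavy atom; implicit H are not written.
Heavy atoms by element → C:15, F:3, O:4.
Total: 22.

22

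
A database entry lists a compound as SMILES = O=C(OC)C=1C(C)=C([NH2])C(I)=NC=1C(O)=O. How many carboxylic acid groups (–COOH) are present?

The carboxylic acid motif appears at heavy-atom position 14 in the SMILES.
Other groups present: 1 ester, 1 primary amine.
Carboxylic acid count: 1.

1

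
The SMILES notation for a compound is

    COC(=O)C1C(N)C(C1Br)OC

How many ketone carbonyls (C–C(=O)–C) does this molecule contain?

Scan the SMILES for the ketone motif — none present.
Groups that are present: 1 ester, 1 ether, 1 primary amine.

0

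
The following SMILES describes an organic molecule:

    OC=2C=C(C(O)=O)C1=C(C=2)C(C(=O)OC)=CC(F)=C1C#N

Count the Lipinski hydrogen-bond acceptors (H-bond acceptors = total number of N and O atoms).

N atoms: 1; O atoms: 5.
Lipinski HBA = 1 + 5 = 6.

6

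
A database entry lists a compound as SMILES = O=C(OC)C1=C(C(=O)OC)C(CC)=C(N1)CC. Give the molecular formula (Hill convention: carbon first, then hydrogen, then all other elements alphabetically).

Walk through each heavy atom and fill implicit hydrogens from standard valence (C 4, N 3, O 2, S 2, halogen 1):
  atom 1: O, bond orders sum to 2 (valence 2) → 0 H
  atom 2: C, bond orders sum to 4 (valence 4) → 0 H
  atom 3: O, bond orders sum to 2 (valence 2) → 0 H
  atom 4: C, bond orders sum to 1 (valence 4) → 3 H
  atom 5: C, bond orders sum to 4 (valence 4) → 0 H
  atom 6: C, bond orders sum to 4 (valence 4) → 0 H
  atom 7: C, bond orders sum to 4 (valence 4) → 0 H
  atom 8: O, bond orders sum to 2 (valence 2) → 0 H
  atom 9: O, bond orders sum to 2 (valence 2) → 0 H
  atom 10: C, bond orders sum to 1 (valence 4) → 3 H
  atom 11: C, bond orders sum to 4 (valence 4) → 0 H
  atom 12: C, bond orders sum to 2 (valence 4) → 2 H
  atom 13: C, bond orders sum to 1 (valence 4) → 3 H
  atom 14: C, bond orders sum to 4 (valence 4) → 0 H
  atom 15: N, bond orders sum to 2 (valence 3) → 1 H
  atom 16: C, bond orders sum to 2 (valence 4) → 2 H
  atom 17: C, bond orders sum to 1 (valence 4) → 3 H
Totals → C:12, H:17, N:1, O:4.

C12H17NO4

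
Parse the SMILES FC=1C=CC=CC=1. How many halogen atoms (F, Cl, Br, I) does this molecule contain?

1

Halogen atoms appear at heavy-atom position 1 (1×F).
Halogen count: 1.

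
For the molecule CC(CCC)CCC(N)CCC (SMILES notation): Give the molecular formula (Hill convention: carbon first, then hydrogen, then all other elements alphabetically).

C11H25N

Walk through each heavy atom and fill implicit hydrogens from standard valence (C 4, N 3, O 2, S 2, halogen 1):
  atom 1: C, bond orders sum to 1 (valence 4) → 3 H
  atom 2: C, bond orders sum to 3 (valence 4) → 1 H
  atom 3: C, bond orders sum to 2 (valence 4) → 2 H
  atom 4: C, bond orders sum to 2 (valence 4) → 2 H
  atom 5: C, bond orders sum to 1 (valence 4) → 3 H
  atom 6: C, bond orders sum to 2 (valence 4) → 2 H
  atom 7: C, bond orders sum to 2 (valence 4) → 2 H
  atom 8: C, bond orders sum to 3 (valence 4) → 1 H
  atom 9: N, bond orders sum to 1 (valence 3) → 2 H
  atom 10: C, bond orders sum to 2 (valence 4) → 2 H
  atom 11: C, bond orders sum to 2 (valence 4) → 2 H
  atom 12: C, bond orders sum to 1 (valence 4) → 3 H
Totals → C:11, H:25, N:1.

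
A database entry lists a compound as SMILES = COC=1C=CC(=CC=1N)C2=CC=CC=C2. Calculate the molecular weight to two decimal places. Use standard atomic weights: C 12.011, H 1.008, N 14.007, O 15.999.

199.25 g/mol

First, the molecular formula is C13H13NO (counting implicit H from valence).
  C: 13 × 12.011 = 156.143
  H: 13 × 1.008 = 13.104
  N: 1 × 14.007 = 14.007
  O: 1 × 15.999 = 15.999
Sum: 13×12.011 + 13×1.008 + 1×14.007 + 1×15.999 = 199.253 → 199.25 g/mol.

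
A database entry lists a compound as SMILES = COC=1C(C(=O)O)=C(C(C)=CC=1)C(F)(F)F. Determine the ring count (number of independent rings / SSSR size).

In SMILES, each pair of matching ring-closure digits denotes one ring-closing bond; the number of such bonds equals the number of independent rings.
Ring-closure bonds here: 1.

1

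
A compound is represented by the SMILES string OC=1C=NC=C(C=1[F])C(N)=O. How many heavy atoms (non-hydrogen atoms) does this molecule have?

11

Every atom symbol written in the SMILES (organic subset) is one heavy atom; implicit H are not written.
Heavy atoms by element → C:6, F:1, N:2, O:2.
Total: 11.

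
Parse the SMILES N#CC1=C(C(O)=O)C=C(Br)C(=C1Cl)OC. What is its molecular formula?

Walk through each heavy atom and fill implicit hydrogens from standard valence (C 4, N 3, O 2, S 2, halogen 1):
  atom 1: N, bond orders sum to 3 (valence 3) → 0 H
  atom 2: C, bond orders sum to 4 (valence 4) → 0 H
  atom 3: C, bond orders sum to 4 (valence 4) → 0 H
  atom 4: C, bond orders sum to 4 (valence 4) → 0 H
  atom 5: C, bond orders sum to 4 (valence 4) → 0 H
  atom 6: O, bond orders sum to 1 (valence 2) → 1 H
  atom 7: O, bond orders sum to 2 (valence 2) → 0 H
  atom 8: C, bond orders sum to 3 (valence 4) → 1 H
  atom 9: C, bond orders sum to 4 (valence 4) → 0 H
  atom 10: Br (halogen, monovalent) → 0 H
  atom 11: C, bond orders sum to 4 (valence 4) → 0 H
  atom 12: C, bond orders sum to 4 (valence 4) → 0 H
  atom 13: Cl (halogen, monovalent) → 0 H
  atom 14: O, bond orders sum to 2 (valence 2) → 0 H
  atom 15: C, bond orders sum to 1 (valence 4) → 3 H
Totals → C:9, H:5, Br:1, Cl:1, N:1, O:3.
In Hill order: C9H5BrClNO3.

C9H5BrClNO3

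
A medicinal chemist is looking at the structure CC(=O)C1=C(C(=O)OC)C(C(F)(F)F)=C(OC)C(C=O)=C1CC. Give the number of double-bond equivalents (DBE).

Degree of unsaturation = (number of rings) + (number of π bonds).
Ring closures in the SMILES: 1.
π bonds: 6 double bonds (each 1 DoU) → 6 DoU from unsaturation.
Total DoU = 1 + 6 = 7.

7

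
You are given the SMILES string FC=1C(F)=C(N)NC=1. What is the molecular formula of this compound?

C4H4F2N2

Walk through each heavy atom and fill implicit hydrogens from standard valence (C 4, N 3, O 2, S 2, halogen 1):
  atom 1: F (halogen, monovalent) → 0 H
  atom 2: C, bond orders sum to 4 (valence 4) → 0 H
  atom 3: C, bond orders sum to 4 (valence 4) → 0 H
  atom 4: F (halogen, monovalent) → 0 H
  atom 5: C, bond orders sum to 4 (valence 4) → 0 H
  atom 6: N, bond orders sum to 1 (valence 3) → 2 H
  atom 7: N, bond orders sum to 2 (valence 3) → 1 H
  atom 8: C, bond orders sum to 3 (valence 4) → 1 H
Totals → C:4, H:4, F:2, N:2.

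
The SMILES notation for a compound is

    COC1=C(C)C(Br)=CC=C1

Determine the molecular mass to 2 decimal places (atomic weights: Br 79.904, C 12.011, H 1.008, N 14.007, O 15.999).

First, the molecular formula is C8H9BrO (counting implicit H from valence).
  Br: 1 × 79.904 = 79.904
  C: 8 × 12.011 = 96.088
  H: 9 × 1.008 = 9.072
  O: 1 × 15.999 = 15.999
Sum: 1×79.904 + 8×12.011 + 9×1.008 + 1×15.999 = 201.063 → 201.06 g/mol.

201.06 g/mol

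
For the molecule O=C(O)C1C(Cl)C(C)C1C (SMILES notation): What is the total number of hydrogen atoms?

11

Walk through each heavy atom and fill implicit hydrogens from standard valence (C 4, N 3, O 2, S 2, halogen 1):
  atom 1: O, bond orders sum to 2 (valence 2) → 0 H
  atom 2: C, bond orders sum to 4 (valence 4) → 0 H
  atom 3: O, bond orders sum to 1 (valence 2) → 1 H
  atom 4: C, bond orders sum to 3 (valence 4) → 1 H
  atom 5: C, bond orders sum to 3 (valence 4) → 1 H
  atom 6: Cl (halogen, monovalent) → 0 H
  atom 7: C, bond orders sum to 3 (valence 4) → 1 H
  atom 8: C, bond orders sum to 1 (valence 4) → 3 H
  atom 9: C, bond orders sum to 3 (valence 4) → 1 H
  atom 10: C, bond orders sum to 1 (valence 4) → 3 H
Total hydrogens: 11.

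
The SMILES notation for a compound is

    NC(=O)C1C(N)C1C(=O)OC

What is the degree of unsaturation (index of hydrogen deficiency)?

Molecular formula: C6H10N2O3.
DoU = (2C + 2 + N − H − X) / 2, where X is the halogen count and O/S are ignored.
    = (2·6 + 2 + 2 − 10 − 0) / 2 = 6 / 2 = 3.

3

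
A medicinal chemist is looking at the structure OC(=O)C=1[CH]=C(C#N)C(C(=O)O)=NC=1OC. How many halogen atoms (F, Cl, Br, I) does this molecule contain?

Scan the SMILES for the halogen motif — none present.
Groups that are present: 2 carboxylic acid, 1 ether, 1 nitrile.

0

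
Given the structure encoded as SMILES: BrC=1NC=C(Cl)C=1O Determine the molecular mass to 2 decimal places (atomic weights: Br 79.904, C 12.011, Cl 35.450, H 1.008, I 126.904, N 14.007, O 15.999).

196.43 g/mol

First, the molecular formula is C4H3BrClNO (counting implicit H from valence).
  Br: 1 × 79.904 = 79.904
  C: 4 × 12.011 = 48.044
  Cl: 1 × 35.450 = 35.450
  H: 3 × 1.008 = 3.024
  N: 1 × 14.007 = 14.007
  O: 1 × 15.999 = 15.999
Sum: 1×79.904 + 4×12.011 + 1×35.450 + 3×1.008 + 1×14.007 + 1×15.999 = 196.428 → 196.43 g/mol.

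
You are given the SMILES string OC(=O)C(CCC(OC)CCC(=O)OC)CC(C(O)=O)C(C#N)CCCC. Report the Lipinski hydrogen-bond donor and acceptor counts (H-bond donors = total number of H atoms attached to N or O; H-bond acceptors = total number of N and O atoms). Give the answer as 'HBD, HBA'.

Donors: find every N or O and count the H atoms it carries.
  atom 1 (O): bond orders sum to 1 → 1 H
  atom 3 (O): bond orders sum to 2 → 0 H
  atom 8 (O): bond orders sum to 2 → 0 H
  atom 13 (O): bond orders sum to 2 → 0 H
  atom 14 (O): bond orders sum to 2 → 0 H
  atom 19 (O): bond orders sum to 1 → 1 H
  atom 20 (O): bond orders sum to 2 → 0 H
  atom 23 (N): bond orders sum to 3 → 0 H
Lipinski HBD = 2.
Acceptors: N atoms = 1, O atoms = 7 → HBA = 8.

2, 8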